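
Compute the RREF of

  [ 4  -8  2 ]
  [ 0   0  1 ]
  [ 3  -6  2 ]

Multiply R1 by 1/4.
Subtract 3 times R1 from R3.
Subtract 1/2 times R2 from R3.
Subtract 1/2 times R2 from R1.

[[1, -2, 0], [0, 0, 1], [0, 0, 0]]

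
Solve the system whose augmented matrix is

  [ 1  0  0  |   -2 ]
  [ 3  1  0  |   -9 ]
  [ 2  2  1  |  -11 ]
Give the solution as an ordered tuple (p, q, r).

(-2, -3, -1)

ρ2 -> ρ2 − 3·ρ1
  [ 1  0  0  |   -2 ]
  [ 0  1  0  |   -3 ]
  [ 2  2  1  |  -11 ]
ρ3 -> ρ3 − 2·ρ1
  [ 1  0  0  |  -2 ]
  [ 0  1  0  |  -3 ]
  [ 0  2  1  |  -7 ]
ρ3 -> ρ3 − 2·ρ2
  [ 1  0  0  |  -2 ]
  [ 0  1  0  |  -3 ]
  [ 0  0  1  |  -1 ]
Reading off the last column: p = -2, q = -3, r = -1.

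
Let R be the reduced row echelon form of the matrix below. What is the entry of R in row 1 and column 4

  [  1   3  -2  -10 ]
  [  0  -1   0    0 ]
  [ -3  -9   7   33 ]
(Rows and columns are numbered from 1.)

R3 ← R3 + 3·R1
R2 ← -1·R2
R1 ← R1 + 2·R3
R1 ← R1 − 3·R2

-4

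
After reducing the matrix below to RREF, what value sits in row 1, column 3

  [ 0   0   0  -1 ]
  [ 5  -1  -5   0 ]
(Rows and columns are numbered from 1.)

-1

ρ1 <=> ρ2
  [ 5  -1  -5   0 ]
  [ 0   0   0  -1 ]
ρ1 → 1/5·ρ1
  [ 1  -1/5  -1   0 ]
  [ 0     0   0  -1 ]
ρ2 → -1·ρ2
  [ 1  -1/5  -1  0 ]
  [ 0     0   0  1 ]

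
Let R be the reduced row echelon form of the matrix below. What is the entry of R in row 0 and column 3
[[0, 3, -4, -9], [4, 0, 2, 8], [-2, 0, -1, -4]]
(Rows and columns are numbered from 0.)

2

R1 ↔ R2
R1 → 1/4·R1
R3 → R3 + 2·R1
R2 → 1/3·R2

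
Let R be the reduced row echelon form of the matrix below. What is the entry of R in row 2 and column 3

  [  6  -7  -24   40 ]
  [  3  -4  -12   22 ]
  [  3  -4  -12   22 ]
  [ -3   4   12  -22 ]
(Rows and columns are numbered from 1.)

r1 -> 1/6·r1
  [  1  -7/6   -4  20/3 ]
  [  3    -4  -12    22 ]
  [  3    -4  -12    22 ]
  [ -3     4   12   -22 ]
r2 -> r2 − 3·r1
  [  1  -7/6   -4  20/3 ]
  [  0  -1/2    0     2 ]
  [  3    -4  -12    22 ]
  [ -3     4   12   -22 ]
r3 -> r3 − 3·r1
  [  1  -7/6  -4  20/3 ]
  [  0  -1/2   0     2 ]
  [  0  -1/2   0     2 ]
  [ -3     4  12   -22 ]
r4 -> r4 + 3·r1
  [ 1  -7/6  -4  20/3 ]
  [ 0  -1/2   0     2 ]
  [ 0  -1/2   0     2 ]
  [ 0   1/2   0    -2 ]
r2 -> -2·r2
  [ 1  -7/6  -4  20/3 ]
  [ 0     1   0    -4 ]
  [ 0  -1/2   0     2 ]
  [ 0   1/2   0    -2 ]
r3 -> r3 + 1/2·r2
  [ 1  -7/6  -4  20/3 ]
  [ 0     1   0    -4 ]
  [ 0     0   0     0 ]
  [ 0   1/2   0    -2 ]
r4 -> r4 − 1/2·r2
  [ 1  -7/6  -4  20/3 ]
  [ 0     1   0    -4 ]
  [ 0     0   0     0 ]
  [ 0     0   0     0 ]
r1 -> r1 + 7/6·r2
  [ 1  0  -4   2 ]
  [ 0  1   0  -4 ]
  [ 0  0   0   0 ]
  [ 0  0   0   0 ]

0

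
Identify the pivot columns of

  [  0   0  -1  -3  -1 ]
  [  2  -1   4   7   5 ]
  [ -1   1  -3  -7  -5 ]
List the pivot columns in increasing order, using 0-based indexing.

0, 1, 2

R1 ↔ R2
  [  2  -1   4   7   5 ]
  [  0   0  -1  -3  -1 ]
  [ -1   1  -3  -7  -5 ]
R1 → 1/2·R1
  [  1  -1/2   2  7/2  5/2 ]
  [  0     0  -1   -3   -1 ]
  [ -1     1  -3   -7   -5 ]
R3 → R3 + R1
  [ 1  -1/2   2   7/2   5/2 ]
  [ 0     0  -1    -3    -1 ]
  [ 0   1/2  -1  -7/2  -5/2 ]
R2 ↔ R3
  [ 1  -1/2   2   7/2   5/2 ]
  [ 0   1/2  -1  -7/2  -5/2 ]
  [ 0     0  -1    -3    -1 ]
R2 → 2·R2
  [ 1  -1/2   2  7/2  5/2 ]
  [ 0     1  -2   -7   -5 ]
  [ 0     0  -1   -3   -1 ]
R3 → -1·R3
  [ 1  -1/2   2  7/2  5/2 ]
  [ 0     1  -2   -7   -5 ]
  [ 0     0   1    3    1 ]
R2 → R2 + 2·R3
  [ 1  -1/2  2  7/2  5/2 ]
  [ 0     1  0   -1   -3 ]
  [ 0     0  1    3    1 ]
R1 → R1 − 2·R3
  [ 1  -1/2  0  -5/2  1/2 ]
  [ 0     1  0    -1   -3 ]
  [ 0     0  1     3    1 ]
R1 → R1 + 1/2·R2
  [ 1  0  0  -3  -1 ]
  [ 0  1  0  -1  -3 ]
  [ 0  0  1   3   1 ]
Pivot columns are the columns containing a leading 1.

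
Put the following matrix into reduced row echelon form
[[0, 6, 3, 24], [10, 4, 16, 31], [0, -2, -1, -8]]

ρ1 <-> ρ2
  [ 10   4  16  31 ]
  [  0   6   3  24 ]
  [  0  -2  -1  -8 ]
ρ1 → 1/10·ρ1
  [ 1  2/5  8/5  31/10 ]
  [ 0    6    3     24 ]
  [ 0   -2   -1     -8 ]
ρ2 → 1/6·ρ2
  [ 1  2/5  8/5  31/10 ]
  [ 0    1  1/2      4 ]
  [ 0   -2   -1     -8 ]
ρ3 → ρ3 + 2·ρ2
  [ 1  2/5  8/5  31/10 ]
  [ 0    1  1/2      4 ]
  [ 0    0    0      0 ]
ρ1 → ρ1 − 2/5·ρ2
  [ 1  0  7/5  3/2 ]
  [ 0  1  1/2    4 ]
  [ 0  0    0    0 ]

[[1, 0, 7/5, 3/2], [0, 1, 1/2, 4], [0, 0, 0, 0]]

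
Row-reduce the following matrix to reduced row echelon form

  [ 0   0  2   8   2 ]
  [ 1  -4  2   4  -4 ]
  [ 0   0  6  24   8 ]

[[1, -4, 0, -4, 0], [0, 0, 1, 4, 0], [0, 0, 0, 0, 1]]

Swap R1 and R2.
Multiply R2 by 1/2.
Subtract 6 times R2 from R3.
Multiply R3 by 1/2.
Subtract R3 from R2.
Add 4 times R3 to R1.
Subtract 2 times R2 from R1.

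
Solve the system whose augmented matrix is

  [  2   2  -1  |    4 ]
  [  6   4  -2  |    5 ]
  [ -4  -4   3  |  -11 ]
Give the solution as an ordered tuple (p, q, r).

(-3/2, 2, -3)

ρ1 ← 1/2·ρ1
ρ2 ← ρ2 − 6·ρ1
ρ3 ← ρ3 + 4·ρ1
ρ2 ← -1/2·ρ2
ρ2 ← ρ2 + 1/2·ρ3
ρ1 ← ρ1 + 1/2·ρ3
ρ1 ← ρ1 − ρ2
Reading off the last column: p = -3/2, q = 2, r = -3.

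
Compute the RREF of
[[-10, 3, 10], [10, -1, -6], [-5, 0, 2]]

R1 := -1/10·R1
  [  1  -3/10  -1 ]
  [ 10     -1  -6 ]
  [ -5      0   2 ]
R2 := R2 − 10·R1
  [  1  -3/10  -1 ]
  [  0      2   4 ]
  [ -5      0   2 ]
R3 := R3 + 5·R1
  [ 1  -3/10  -1 ]
  [ 0      2   4 ]
  [ 0   -3/2  -3 ]
R2 := 1/2·R2
  [ 1  -3/10  -1 ]
  [ 0      1   2 ]
  [ 0   -3/2  -3 ]
R3 := R3 + 3/2·R2
  [ 1  -3/10  -1 ]
  [ 0      1   2 ]
  [ 0      0   0 ]
R1 := R1 + 3/10·R2
  [ 1  0  -2/5 ]
  [ 0  1     2 ]
  [ 0  0     0 ]

[[1, 0, -2/5], [0, 1, 2], [0, 0, 0]]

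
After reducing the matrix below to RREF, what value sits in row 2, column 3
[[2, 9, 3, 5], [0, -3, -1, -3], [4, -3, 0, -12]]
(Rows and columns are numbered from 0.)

Multiply r1 by 1/2.
  [ 1  9/2  3/2  5/2 ]
  [ 0   -3   -1   -3 ]
  [ 4   -3    0  -12 ]
Subtract 4 times r1 from r3.
  [ 1  9/2  3/2  5/2 ]
  [ 0   -3   -1   -3 ]
  [ 0  -21   -6  -22 ]
Multiply r2 by -1/3.
  [ 1  9/2  3/2  5/2 ]
  [ 0    1  1/3    1 ]
  [ 0  -21   -6  -22 ]
Add 21 times r2 to r3.
  [ 1  9/2  3/2  5/2 ]
  [ 0    1  1/3    1 ]
  [ 0    0    1   -1 ]
Subtract 1/3 times r3 from r2.
  [ 1  9/2  3/2  5/2 ]
  [ 0    1    0  4/3 ]
  [ 0    0    1   -1 ]
Subtract 3/2 times r3 from r1.
  [ 1  9/2  0    4 ]
  [ 0    1  0  4/3 ]
  [ 0    0  1   -1 ]
Subtract 9/2 times r2 from r1.
  [ 1  0  0   -2 ]
  [ 0  1  0  4/3 ]
  [ 0  0  1   -1 ]

-1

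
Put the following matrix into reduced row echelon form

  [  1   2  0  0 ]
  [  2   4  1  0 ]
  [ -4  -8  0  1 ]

R2 ← R2 − 2·R1
  [  1   2  0  0 ]
  [  0   0  1  0 ]
  [ -4  -8  0  1 ]
R3 ← R3 + 4·R1
  [ 1  2  0  0 ]
  [ 0  0  1  0 ]
  [ 0  0  0  1 ]

[[1, 2, 0, 0], [0, 0, 1, 0], [0, 0, 0, 1]]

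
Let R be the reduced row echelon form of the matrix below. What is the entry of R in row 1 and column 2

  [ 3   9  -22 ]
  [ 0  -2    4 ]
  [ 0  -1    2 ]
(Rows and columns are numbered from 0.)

R1 ← 1/3·R1
  [ 1   3  -22/3 ]
  [ 0  -2      4 ]
  [ 0  -1      2 ]
R2 ← -1/2·R2
  [ 1   3  -22/3 ]
  [ 0   1     -2 ]
  [ 0  -1      2 ]
R3 ← R3 + R2
  [ 1  3  -22/3 ]
  [ 0  1     -2 ]
  [ 0  0      0 ]
R1 ← R1 − 3·R2
  [ 1  0  -4/3 ]
  [ 0  1    -2 ]
  [ 0  0     0 ]

-2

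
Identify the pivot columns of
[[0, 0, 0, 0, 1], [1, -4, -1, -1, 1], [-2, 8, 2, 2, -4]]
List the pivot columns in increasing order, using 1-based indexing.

r1 ↔ r2
  [  1  -4  -1  -1   1 ]
  [  0   0   0   0   1 ]
  [ -2   8   2   2  -4 ]
r3 → r3 + 2·r1
  [ 1  -4  -1  -1   1 ]
  [ 0   0   0   0   1 ]
  [ 0   0   0   0  -2 ]
r3 → r3 + 2·r2
  [ 1  -4  -1  -1  1 ]
  [ 0   0   0   0  1 ]
  [ 0   0   0   0  0 ]
r1 → r1 − r2
  [ 1  -4  -1  -1  0 ]
  [ 0   0   0   0  1 ]
  [ 0   0   0   0  0 ]
Pivot columns are the columns containing a leading 1.

1, 5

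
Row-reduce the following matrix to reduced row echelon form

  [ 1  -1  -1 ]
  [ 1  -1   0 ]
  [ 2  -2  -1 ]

[[1, -1, 0], [0, 0, 1], [0, 0, 0]]

Subtract R1 from R2.
  [ 1  -1  -1 ]
  [ 0   0   1 ]
  [ 2  -2  -1 ]
Subtract 2 times R1 from R3.
  [ 1  -1  -1 ]
  [ 0   0   1 ]
  [ 0   0   1 ]
Subtract R2 from R3.
  [ 1  -1  -1 ]
  [ 0   0   1 ]
  [ 0   0   0 ]
Add R2 to R1.
  [ 1  -1  0 ]
  [ 0   0  1 ]
  [ 0   0  0 ]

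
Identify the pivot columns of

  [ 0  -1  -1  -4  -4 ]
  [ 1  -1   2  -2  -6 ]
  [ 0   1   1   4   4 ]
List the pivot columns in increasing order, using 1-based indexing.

1, 2

r1 <=> r2
  [ 1  -1   2  -2  -6 ]
  [ 0  -1  -1  -4  -4 ]
  [ 0   1   1   4   4 ]
r2 ← -1·r2
  [ 1  -1  2  -2  -6 ]
  [ 0   1  1   4   4 ]
  [ 0   1  1   4   4 ]
r3 ← r3 − r2
  [ 1  -1  2  -2  -6 ]
  [ 0   1  1   4   4 ]
  [ 0   0  0   0   0 ]
r1 ← r1 + r2
  [ 1  0  3  2  -2 ]
  [ 0  1  1  4   4 ]
  [ 0  0  0  0   0 ]
Pivot columns are the columns containing a leading 1.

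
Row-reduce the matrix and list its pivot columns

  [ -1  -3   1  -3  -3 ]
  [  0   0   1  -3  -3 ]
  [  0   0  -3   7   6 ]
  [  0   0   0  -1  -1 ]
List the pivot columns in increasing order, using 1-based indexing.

1, 3, 4, 5

R1 ← -1·R1
  [ 1  3  -1   3   3 ]
  [ 0  0   1  -3  -3 ]
  [ 0  0  -3   7   6 ]
  [ 0  0   0  -1  -1 ]
R3 ← R3 + 3·R2
  [ 1  3  -1   3   3 ]
  [ 0  0   1  -3  -3 ]
  [ 0  0   0  -2  -3 ]
  [ 0  0   0  -1  -1 ]
R3 ← -1/2·R3
  [ 1  3  -1   3    3 ]
  [ 0  0   1  -3   -3 ]
  [ 0  0   0   1  3/2 ]
  [ 0  0   0  -1   -1 ]
R4 ← R4 + R3
  [ 1  3  -1   3    3 ]
  [ 0  0   1  -3   -3 ]
  [ 0  0   0   1  3/2 ]
  [ 0  0   0   0  1/2 ]
R4 ← 2·R4
  [ 1  3  -1   3    3 ]
  [ 0  0   1  -3   -3 ]
  [ 0  0   0   1  3/2 ]
  [ 0  0   0   0    1 ]
R3 ← R3 − 3/2·R4
  [ 1  3  -1   3   3 ]
  [ 0  0   1  -3  -3 ]
  [ 0  0   0   1   0 ]
  [ 0  0   0   0   1 ]
R2 ← R2 + 3·R4
  [ 1  3  -1   3  3 ]
  [ 0  0   1  -3  0 ]
  [ 0  0   0   1  0 ]
  [ 0  0   0   0  1 ]
R1 ← R1 − 3·R4
  [ 1  3  -1   3  0 ]
  [ 0  0   1  -3  0 ]
  [ 0  0   0   1  0 ]
  [ 0  0   0   0  1 ]
R2 ← R2 + 3·R3
  [ 1  3  -1  3  0 ]
  [ 0  0   1  0  0 ]
  [ 0  0   0  1  0 ]
  [ 0  0   0  0  1 ]
R1 ← R1 − 3·R3
  [ 1  3  -1  0  0 ]
  [ 0  0   1  0  0 ]
  [ 0  0   0  1  0 ]
  [ 0  0   0  0  1 ]
R1 ← R1 + R2
  [ 1  3  0  0  0 ]
  [ 0  0  1  0  0 ]
  [ 0  0  0  1  0 ]
  [ 0  0  0  0  1 ]
Pivot columns are the columns containing a leading 1.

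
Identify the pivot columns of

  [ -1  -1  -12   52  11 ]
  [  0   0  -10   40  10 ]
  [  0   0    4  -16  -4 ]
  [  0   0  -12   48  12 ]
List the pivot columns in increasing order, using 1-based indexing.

1, 3

ρ1 ← -1·ρ1
ρ2 ← -1/10·ρ2
ρ3 ← ρ3 − 4·ρ2
ρ4 ← ρ4 + 12·ρ2
ρ1 ← ρ1 − 12·ρ2
Pivot columns are the columns containing a leading 1.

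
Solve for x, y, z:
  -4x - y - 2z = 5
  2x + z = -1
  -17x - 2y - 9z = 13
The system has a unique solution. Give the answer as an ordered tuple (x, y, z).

(-2, -3, 3)

Form the augmented matrix and row-reduce:
  [  -4  -1  -2  |   5 ]
  [   2   0   1  |  -1 ]
  [ -17  -2  -9  |  13 ]
R1 → -1/4·R1
  [   1  1/4  1/2  |  -5/4 ]
  [   2    0    1  |    -1 ]
  [ -17   -2   -9  |    13 ]
R2 → R2 − 2·R1
  [   1   1/4  1/2  |  -5/4 ]
  [   0  -1/2    0  |   3/2 ]
  [ -17    -2   -9  |    13 ]
R3 → R3 + 17·R1
  [ 1   1/4   1/2  |   -5/4 ]
  [ 0  -1/2     0  |    3/2 ]
  [ 0   9/4  -1/2  |  -33/4 ]
R2 → -2·R2
  [ 1  1/4   1/2  |   -5/4 ]
  [ 0    1     0  |     -3 ]
  [ 0  9/4  -1/2  |  -33/4 ]
R3 → R3 − 9/4·R2
  [ 1  1/4   1/2  |  -5/4 ]
  [ 0    1     0  |    -3 ]
  [ 0    0  -1/2  |  -3/2 ]
R3 → -2·R3
  [ 1  1/4  1/2  |  -5/4 ]
  [ 0    1    0  |    -3 ]
  [ 0    0    1  |     3 ]
R1 → R1 − 1/2·R3
  [ 1  1/4  0  |  -11/4 ]
  [ 0    1  0  |     -3 ]
  [ 0    0  1  |      3 ]
R1 → R1 − 1/4·R2
  [ 1  0  0  |  -2 ]
  [ 0  1  0  |  -3 ]
  [ 0  0  1  |   3 ]
Reading off the last column: x = -2, y = -3, z = 3.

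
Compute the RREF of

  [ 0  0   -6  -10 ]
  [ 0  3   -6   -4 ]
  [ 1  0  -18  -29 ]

[[1, 0, 0, 1], [0, 1, 0, 2], [0, 0, 1, 5/3]]

Swap ρ1 and ρ3.
  [ 1  0  -18  -29 ]
  [ 0  3   -6   -4 ]
  [ 0  0   -6  -10 ]
Multiply ρ2 by 1/3.
  [ 1  0  -18   -29 ]
  [ 0  1   -2  -4/3 ]
  [ 0  0   -6   -10 ]
Multiply ρ3 by -1/6.
  [ 1  0  -18   -29 ]
  [ 0  1   -2  -4/3 ]
  [ 0  0    1   5/3 ]
Add 2 times ρ3 to ρ2.
  [ 1  0  -18  -29 ]
  [ 0  1    0    2 ]
  [ 0  0    1  5/3 ]
Add 18 times ρ3 to ρ1.
  [ 1  0  0    1 ]
  [ 0  1  0    2 ]
  [ 0  0  1  5/3 ]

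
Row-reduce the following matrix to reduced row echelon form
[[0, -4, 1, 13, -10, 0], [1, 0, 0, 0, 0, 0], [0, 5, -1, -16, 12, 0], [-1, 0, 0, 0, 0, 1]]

ρ1 <=> ρ2
  [  1   0   0    0    0  0 ]
  [  0  -4   1   13  -10  0 ]
  [  0   5  -1  -16   12  0 ]
  [ -1   0   0    0    0  1 ]
ρ4 → ρ4 + ρ1
  [ 1   0   0    0    0  0 ]
  [ 0  -4   1   13  -10  0 ]
  [ 0   5  -1  -16   12  0 ]
  [ 0   0   0    0    0  1 ]
ρ2 → -1/4·ρ2
  [ 1  0     0      0    0  0 ]
  [ 0  1  -1/4  -13/4  5/2  0 ]
  [ 0  5    -1    -16   12  0 ]
  [ 0  0     0      0    0  1 ]
ρ3 → ρ3 − 5·ρ2
  [ 1  0     0      0     0  0 ]
  [ 0  1  -1/4  -13/4   5/2  0 ]
  [ 0  0   1/4    1/4  -1/2  0 ]
  [ 0  0     0      0     0  1 ]
ρ3 → 4·ρ3
  [ 1  0     0      0    0  0 ]
  [ 0  1  -1/4  -13/4  5/2  0 ]
  [ 0  0     1      1   -2  0 ]
  [ 0  0     0      0    0  1 ]
ρ2 → ρ2 + 1/4·ρ3
  [ 1  0  0   0   0  0 ]
  [ 0  1  0  -3   2  0 ]
  [ 0  0  1   1  -2  0 ]
  [ 0  0  0   0   0  1 ]

[[1, 0, 0, 0, 0, 0], [0, 1, 0, -3, 2, 0], [0, 0, 1, 1, -2, 0], [0, 0, 0, 0, 0, 1]]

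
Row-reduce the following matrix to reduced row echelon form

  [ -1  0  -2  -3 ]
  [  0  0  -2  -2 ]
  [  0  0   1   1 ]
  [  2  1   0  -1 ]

R1 → -1·R1
  [ 1  0   2   3 ]
  [ 0  0  -2  -2 ]
  [ 0  0   1   1 ]
  [ 2  1   0  -1 ]
R4 → R4 − 2·R1
  [ 1  0   2   3 ]
  [ 0  0  -2  -2 ]
  [ 0  0   1   1 ]
  [ 0  1  -4  -7 ]
R2 <-> R4
  [ 1  0   2   3 ]
  [ 0  1  -4  -7 ]
  [ 0  0   1   1 ]
  [ 0  0  -2  -2 ]
R4 → R4 + 2·R3
  [ 1  0   2   3 ]
  [ 0  1  -4  -7 ]
  [ 0  0   1   1 ]
  [ 0  0   0   0 ]
R2 → R2 + 4·R3
  [ 1  0  2   3 ]
  [ 0  1  0  -3 ]
  [ 0  0  1   1 ]
  [ 0  0  0   0 ]
R1 → R1 − 2·R3
  [ 1  0  0   1 ]
  [ 0  1  0  -3 ]
  [ 0  0  1   1 ]
  [ 0  0  0   0 ]

[[1, 0, 0, 1], [0, 1, 0, -3], [0, 0, 1, 1], [0, 0, 0, 0]]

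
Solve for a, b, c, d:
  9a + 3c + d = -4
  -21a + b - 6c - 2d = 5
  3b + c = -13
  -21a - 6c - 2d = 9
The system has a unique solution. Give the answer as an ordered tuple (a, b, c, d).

(-1/3, -4, -1, 2)

Form the augmented matrix and row-reduce:
  [   9  0   3   1  |   -4 ]
  [ -21  1  -6  -2  |    5 ]
  [   0  3   1   0  |  -13 ]
  [ -21  0  -6  -2  |    9 ]
Multiply ρ1 by 1/9.
  [   1  0  1/3  1/9  |  -4/9 ]
  [ -21  1   -6   -2  |     5 ]
  [   0  3    1    0  |   -13 ]
  [ -21  0   -6   -2  |     9 ]
Add 21 times ρ1 to ρ2.
  [   1  0  1/3  1/9  |   -4/9 ]
  [   0  1    1  1/3  |  -13/3 ]
  [   0  3    1    0  |    -13 ]
  [ -21  0   -6   -2  |      9 ]
Add 21 times ρ1 to ρ4.
  [ 1  0  1/3  1/9  |   -4/9 ]
  [ 0  1    1  1/3  |  -13/3 ]
  [ 0  3    1    0  |    -13 ]
  [ 0  0    1  1/3  |   -1/3 ]
Subtract 3 times ρ2 from ρ3.
  [ 1  0  1/3  1/9  |   -4/9 ]
  [ 0  1    1  1/3  |  -13/3 ]
  [ 0  0   -2   -1  |      0 ]
  [ 0  0    1  1/3  |   -1/3 ]
Multiply ρ3 by -1/2.
  [ 1  0  1/3  1/9  |   -4/9 ]
  [ 0  1    1  1/3  |  -13/3 ]
  [ 0  0    1  1/2  |      0 ]
  [ 0  0    1  1/3  |   -1/3 ]
Subtract ρ3 from ρ4.
  [ 1  0  1/3   1/9  |   -4/9 ]
  [ 0  1    1   1/3  |  -13/3 ]
  [ 0  0    1   1/2  |      0 ]
  [ 0  0    0  -1/6  |   -1/3 ]
Multiply ρ4 by -6.
  [ 1  0  1/3  1/9  |   -4/9 ]
  [ 0  1    1  1/3  |  -13/3 ]
  [ 0  0    1  1/2  |      0 ]
  [ 0  0    0    1  |      2 ]
Subtract 1/2 times ρ4 from ρ3.
  [ 1  0  1/3  1/9  |   -4/9 ]
  [ 0  1    1  1/3  |  -13/3 ]
  [ 0  0    1    0  |     -1 ]
  [ 0  0    0    1  |      2 ]
Subtract 1/3 times ρ4 from ρ2.
  [ 1  0  1/3  1/9  |  -4/9 ]
  [ 0  1    1    0  |    -5 ]
  [ 0  0    1    0  |    -1 ]
  [ 0  0    0    1  |     2 ]
Subtract 1/9 times ρ4 from ρ1.
  [ 1  0  1/3  0  |  -2/3 ]
  [ 0  1    1  0  |    -5 ]
  [ 0  0    1  0  |    -1 ]
  [ 0  0    0  1  |     2 ]
Subtract ρ3 from ρ2.
  [ 1  0  1/3  0  |  -2/3 ]
  [ 0  1    0  0  |    -4 ]
  [ 0  0    1  0  |    -1 ]
  [ 0  0    0  1  |     2 ]
Subtract 1/3 times ρ3 from ρ1.
  [ 1  0  0  0  |  -1/3 ]
  [ 0  1  0  0  |    -4 ]
  [ 0  0  1  0  |    -1 ]
  [ 0  0  0  1  |     2 ]
Reading off the last column: a = -1/3, b = -4, c = -1, d = 2.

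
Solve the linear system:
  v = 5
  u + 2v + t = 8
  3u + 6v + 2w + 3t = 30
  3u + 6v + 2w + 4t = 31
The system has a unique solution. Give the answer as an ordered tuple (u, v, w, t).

(-3, 5, 3, 1)

Form the augmented matrix and row-reduce:
  [ 0  1  0  0  |   5 ]
  [ 1  2  0  1  |   8 ]
  [ 3  6  2  3  |  30 ]
  [ 3  6  2  4  |  31 ]
R1 <=> R2
R3 -> R3 − 3·R1
R4 -> R4 − 3·R1
R3 -> 1/2·R3
R4 -> R4 − 2·R3
R1 -> R1 − R4
R1 -> R1 − 2·R2
Reading off the last column: u = -3, v = 5, w = 3, t = 1.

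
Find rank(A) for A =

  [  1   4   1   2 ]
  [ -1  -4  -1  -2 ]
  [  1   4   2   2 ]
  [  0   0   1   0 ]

R2 -> R2 + R1
  [ 1  4  1  2 ]
  [ 0  0  0  0 ]
  [ 1  4  2  2 ]
  [ 0  0  1  0 ]
R3 -> R3 − R1
  [ 1  4  1  2 ]
  [ 0  0  0  0 ]
  [ 0  0  1  0 ]
  [ 0  0  1  0 ]
R2 <-> R3
  [ 1  4  1  2 ]
  [ 0  0  1  0 ]
  [ 0  0  0  0 ]
  [ 0  0  1  0 ]
R4 -> R4 − R2
  [ 1  4  1  2 ]
  [ 0  0  1  0 ]
  [ 0  0  0  0 ]
  [ 0  0  0  0 ]
R1 -> R1 − R2
  [ 1  4  0  2 ]
  [ 0  0  1  0 ]
  [ 0  0  0  0 ]
  [ 0  0  0  0 ]
The reduced form has 2 nonzero rows.

rank = 2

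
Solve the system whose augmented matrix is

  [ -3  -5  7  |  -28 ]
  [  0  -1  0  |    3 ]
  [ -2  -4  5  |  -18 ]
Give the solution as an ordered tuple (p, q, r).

(5, -3, -4)

R1 := -1/3·R1
  [  1  5/3  -7/3  |  28/3 ]
  [  0   -1     0  |     3 ]
  [ -2   -4     5  |   -18 ]
R3 := R3 + 2·R1
  [ 1   5/3  -7/3  |  28/3 ]
  [ 0    -1     0  |     3 ]
  [ 0  -2/3   1/3  |   2/3 ]
R2 := -1·R2
  [ 1   5/3  -7/3  |  28/3 ]
  [ 0     1     0  |    -3 ]
  [ 0  -2/3   1/3  |   2/3 ]
R3 := R3 + 2/3·R2
  [ 1  5/3  -7/3  |  28/3 ]
  [ 0    1     0  |    -3 ]
  [ 0    0   1/3  |  -4/3 ]
R3 := 3·R3
  [ 1  5/3  -7/3  |  28/3 ]
  [ 0    1     0  |    -3 ]
  [ 0    0     1  |    -4 ]
R1 := R1 + 7/3·R3
  [ 1  5/3  0  |   0 ]
  [ 0    1  0  |  -3 ]
  [ 0    0  1  |  -4 ]
R1 := R1 − 5/3·R2
  [ 1  0  0  |   5 ]
  [ 0  1  0  |  -3 ]
  [ 0  0  1  |  -4 ]
Reading off the last column: p = 5, q = -3, r = -4.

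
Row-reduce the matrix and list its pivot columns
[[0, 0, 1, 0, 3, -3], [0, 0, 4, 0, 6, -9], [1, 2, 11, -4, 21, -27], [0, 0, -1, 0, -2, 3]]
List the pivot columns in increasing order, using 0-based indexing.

0, 2, 4, 5

R1 <=> R3
R2 -> 1/4·R2
R3 -> R3 − R2
R4 -> R4 + R2
R3 -> 2/3·R3
R4 -> R4 + 1/2·R3
R4 -> 2·R4
R3 -> R3 + 1/2·R4
R2 -> R2 + 9/4·R4
R1 -> R1 + 27·R4
R2 -> R2 − 3/2·R3
R1 -> R1 − 21·R3
R1 -> R1 − 11·R2
Pivot columns are the columns containing a leading 1.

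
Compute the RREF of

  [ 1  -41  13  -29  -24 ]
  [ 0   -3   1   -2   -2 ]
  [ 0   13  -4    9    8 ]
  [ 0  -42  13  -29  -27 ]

[[1, 0, 0, -1, 0], [0, 1, 0, 1, 0], [0, 0, 1, 1, 0], [0, 0, 0, 0, 1]]

r2 := -1/3·r2
r3 := r3 − 13·r2
r4 := r4 + 42·r2
r3 := 3·r3
r4 := r4 + r3
r4 := -1·r4
r3 := r3 + 2·r4
r2 := r2 − 2/3·r4
r1 := r1 + 24·r4
r2 := r2 + 1/3·r3
r1 := r1 − 13·r3
r1 := r1 + 41·r2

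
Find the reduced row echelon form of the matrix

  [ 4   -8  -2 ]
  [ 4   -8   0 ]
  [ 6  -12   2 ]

[[1, -2, 0], [0, 0, 1], [0, 0, 0]]

r1 → 1/4·r1
  [ 1   -2  -1/2 ]
  [ 4   -8     0 ]
  [ 6  -12     2 ]
r2 → r2 − 4·r1
  [ 1   -2  -1/2 ]
  [ 0    0     2 ]
  [ 6  -12     2 ]
r3 → r3 − 6·r1
  [ 1  -2  -1/2 ]
  [ 0   0     2 ]
  [ 0   0     5 ]
r2 → 1/2·r2
  [ 1  -2  -1/2 ]
  [ 0   0     1 ]
  [ 0   0     5 ]
r3 → r3 − 5·r2
  [ 1  -2  -1/2 ]
  [ 0   0     1 ]
  [ 0   0     0 ]
r1 → r1 + 1/2·r2
  [ 1  -2  0 ]
  [ 0   0  1 ]
  [ 0   0  0 ]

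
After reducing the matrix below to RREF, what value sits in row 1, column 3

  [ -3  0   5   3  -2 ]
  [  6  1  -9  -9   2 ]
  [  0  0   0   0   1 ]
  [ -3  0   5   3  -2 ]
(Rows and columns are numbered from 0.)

-3

ρ1 → -1/3·ρ1
  [  1  0  -5/3  -1  2/3 ]
  [  6  1    -9  -9    2 ]
  [  0  0     0   0    1 ]
  [ -3  0     5   3   -2 ]
ρ2 → ρ2 − 6·ρ1
  [  1  0  -5/3  -1  2/3 ]
  [  0  1     1  -3   -2 ]
  [  0  0     0   0    1 ]
  [ -3  0     5   3   -2 ]
ρ4 → ρ4 + 3·ρ1
  [ 1  0  -5/3  -1  2/3 ]
  [ 0  1     1  -3   -2 ]
  [ 0  0     0   0    1 ]
  [ 0  0     0   0    0 ]
ρ2 → ρ2 + 2·ρ3
  [ 1  0  -5/3  -1  2/3 ]
  [ 0  1     1  -3    0 ]
  [ 0  0     0   0    1 ]
  [ 0  0     0   0    0 ]
ρ1 → ρ1 − 2/3·ρ3
  [ 1  0  -5/3  -1  0 ]
  [ 0  1     1  -3  0 ]
  [ 0  0     0   0  1 ]
  [ 0  0     0   0  0 ]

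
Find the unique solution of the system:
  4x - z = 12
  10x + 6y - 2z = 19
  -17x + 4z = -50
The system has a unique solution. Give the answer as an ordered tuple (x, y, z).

(2, -3/2, -4)

Form the augmented matrix and row-reduce:
  [   4  0  -1  |   12 ]
  [  10  6  -2  |   19 ]
  [ -17  0   4  |  -50 ]
Multiply ρ1 by 1/4.
  [   1  0  -1/4  |    3 ]
  [  10  6    -2  |   19 ]
  [ -17  0     4  |  -50 ]
Subtract 10 times ρ1 from ρ2.
  [   1  0  -1/4  |    3 ]
  [   0  6   1/2  |  -11 ]
  [ -17  0     4  |  -50 ]
Add 17 times ρ1 to ρ3.
  [ 1  0  -1/4  |    3 ]
  [ 0  6   1/2  |  -11 ]
  [ 0  0  -1/4  |    1 ]
Multiply ρ2 by 1/6.
  [ 1  0  -1/4  |      3 ]
  [ 0  1  1/12  |  -11/6 ]
  [ 0  0  -1/4  |      1 ]
Multiply ρ3 by -4.
  [ 1  0  -1/4  |      3 ]
  [ 0  1  1/12  |  -11/6 ]
  [ 0  0     1  |     -4 ]
Subtract 1/12 times ρ3 from ρ2.
  [ 1  0  -1/4  |     3 ]
  [ 0  1     0  |  -3/2 ]
  [ 0  0     1  |    -4 ]
Add 1/4 times ρ3 to ρ1.
  [ 1  0  0  |     2 ]
  [ 0  1  0  |  -3/2 ]
  [ 0  0  1  |    -4 ]
Reading off the last column: x = 2, y = -3/2, z = -4.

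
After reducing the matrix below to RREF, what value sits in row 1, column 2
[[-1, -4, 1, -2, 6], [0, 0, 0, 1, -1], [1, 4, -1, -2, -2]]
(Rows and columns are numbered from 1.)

Multiply r1 by -1.
  [ 1  4  -1   2  -6 ]
  [ 0  0   0   1  -1 ]
  [ 1  4  -1  -2  -2 ]
Subtract r1 from r3.
  [ 1  4  -1   2  -6 ]
  [ 0  0   0   1  -1 ]
  [ 0  0   0  -4   4 ]
Add 4 times r2 to r3.
  [ 1  4  -1  2  -6 ]
  [ 0  0   0  1  -1 ]
  [ 0  0   0  0   0 ]
Subtract 2 times r2 from r1.
  [ 1  4  -1  0  -4 ]
  [ 0  0   0  1  -1 ]
  [ 0  0   0  0   0 ]

4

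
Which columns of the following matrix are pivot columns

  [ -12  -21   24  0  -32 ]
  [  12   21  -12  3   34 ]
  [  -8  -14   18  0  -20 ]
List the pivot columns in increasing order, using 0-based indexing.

R1 → -1/12·R1
  [  1  7/4   -2  0  8/3 ]
  [ 12   21  -12  3   34 ]
  [ -8  -14   18  0  -20 ]
R2 → R2 − 12·R1
  [  1  7/4  -2  0  8/3 ]
  [  0    0  12  3    2 ]
  [ -8  -14  18  0  -20 ]
R3 → R3 + 8·R1
  [ 1  7/4  -2  0  8/3 ]
  [ 0    0  12  3    2 ]
  [ 0    0   2  0  4/3 ]
R2 → 1/12·R2
  [ 1  7/4  -2    0  8/3 ]
  [ 0    0   1  1/4  1/6 ]
  [ 0    0   2    0  4/3 ]
R3 → R3 − 2·R2
  [ 1  7/4  -2     0  8/3 ]
  [ 0    0   1   1/4  1/6 ]
  [ 0    0   0  -1/2    1 ]
R3 → -2·R3
  [ 1  7/4  -2    0  8/3 ]
  [ 0    0   1  1/4  1/6 ]
  [ 0    0   0    1   -2 ]
R2 → R2 − 1/4·R3
  [ 1  7/4  -2  0  8/3 ]
  [ 0    0   1  0  2/3 ]
  [ 0    0   0  1   -2 ]
R1 → R1 + 2·R2
  [ 1  7/4  0  0    4 ]
  [ 0    0  1  0  2/3 ]
  [ 0    0  0  1   -2 ]
Pivot columns are the columns containing a leading 1.

0, 2, 3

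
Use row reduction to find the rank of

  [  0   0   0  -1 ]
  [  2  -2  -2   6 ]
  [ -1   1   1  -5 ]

R1 <-> R2
  [  2  -2  -2   6 ]
  [  0   0   0  -1 ]
  [ -1   1   1  -5 ]
R1 ← 1/2·R1
  [  1  -1  -1   3 ]
  [  0   0   0  -1 ]
  [ -1   1   1  -5 ]
R3 ← R3 + R1
  [ 1  -1  -1   3 ]
  [ 0   0   0  -1 ]
  [ 0   0   0  -2 ]
R2 ← -1·R2
  [ 1  -1  -1   3 ]
  [ 0   0   0   1 ]
  [ 0   0   0  -2 ]
R3 ← R3 + 2·R2
  [ 1  -1  -1  3 ]
  [ 0   0   0  1 ]
  [ 0   0   0  0 ]
R1 ← R1 − 3·R2
  [ 1  -1  -1  0 ]
  [ 0   0   0  1 ]
  [ 0   0   0  0 ]
The reduced form has 2 nonzero rows.

rank = 2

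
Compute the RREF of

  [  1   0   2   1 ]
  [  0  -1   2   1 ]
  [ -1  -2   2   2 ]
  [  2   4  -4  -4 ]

ρ3 -> ρ3 + ρ1
  [ 1   0   2   1 ]
  [ 0  -1   2   1 ]
  [ 0  -2   4   3 ]
  [ 2   4  -4  -4 ]
ρ4 -> ρ4 − 2·ρ1
  [ 1   0   2   1 ]
  [ 0  -1   2   1 ]
  [ 0  -2   4   3 ]
  [ 0   4  -8  -6 ]
ρ2 -> -1·ρ2
  [ 1   0   2   1 ]
  [ 0   1  -2  -1 ]
  [ 0  -2   4   3 ]
  [ 0   4  -8  -6 ]
ρ3 -> ρ3 + 2·ρ2
  [ 1  0   2   1 ]
  [ 0  1  -2  -1 ]
  [ 0  0   0   1 ]
  [ 0  4  -8  -6 ]
ρ4 -> ρ4 − 4·ρ2
  [ 1  0   2   1 ]
  [ 0  1  -2  -1 ]
  [ 0  0   0   1 ]
  [ 0  0   0  -2 ]
ρ4 -> ρ4 + 2·ρ3
  [ 1  0   2   1 ]
  [ 0  1  -2  -1 ]
  [ 0  0   0   1 ]
  [ 0  0   0   0 ]
ρ2 -> ρ2 + ρ3
  [ 1  0   2  1 ]
  [ 0  1  -2  0 ]
  [ 0  0   0  1 ]
  [ 0  0   0  0 ]
ρ1 -> ρ1 − ρ3
  [ 1  0   2  0 ]
  [ 0  1  -2  0 ]
  [ 0  0   0  1 ]
  [ 0  0   0  0 ]

[[1, 0, 2, 0], [0, 1, -2, 0], [0, 0, 0, 1], [0, 0, 0, 0]]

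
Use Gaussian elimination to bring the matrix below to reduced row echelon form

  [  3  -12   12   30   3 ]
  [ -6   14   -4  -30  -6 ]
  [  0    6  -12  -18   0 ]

Multiply r1 by 1/3.
  [  1  -4    4   10   1 ]
  [ -6  14   -4  -30  -6 ]
  [  0   6  -12  -18   0 ]
Add 6 times r1 to r2.
  [ 1   -4    4   10  1 ]
  [ 0  -10   20   30  0 ]
  [ 0    6  -12  -18  0 ]
Multiply r2 by -1/10.
  [ 1  -4    4   10  1 ]
  [ 0   1   -2   -3  0 ]
  [ 0   6  -12  -18  0 ]
Subtract 6 times r2 from r3.
  [ 1  -4   4  10  1 ]
  [ 0   1  -2  -3  0 ]
  [ 0   0   0   0  0 ]
Add 4 times r2 to r1.
  [ 1  0  -4  -2  1 ]
  [ 0  1  -2  -3  0 ]
  [ 0  0   0   0  0 ]

[[1, 0, -4, -2, 1], [0, 1, -2, -3, 0], [0, 0, 0, 0, 0]]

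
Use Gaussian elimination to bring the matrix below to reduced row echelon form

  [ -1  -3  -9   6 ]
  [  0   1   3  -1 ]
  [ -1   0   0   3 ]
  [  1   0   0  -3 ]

Multiply r1 by -1.
  [  1  3  9  -6 ]
  [  0  1  3  -1 ]
  [ -1  0  0   3 ]
  [  1  0  0  -3 ]
Add r1 to r3.
  [ 1  3  9  -6 ]
  [ 0  1  3  -1 ]
  [ 0  3  9  -3 ]
  [ 1  0  0  -3 ]
Subtract r1 from r4.
  [ 1   3   9  -6 ]
  [ 0   1   3  -1 ]
  [ 0   3   9  -3 ]
  [ 0  -3  -9   3 ]
Subtract 3 times r2 from r3.
  [ 1   3   9  -6 ]
  [ 0   1   3  -1 ]
  [ 0   0   0   0 ]
  [ 0  -3  -9   3 ]
Add 3 times r2 to r4.
  [ 1  3  9  -6 ]
  [ 0  1  3  -1 ]
  [ 0  0  0   0 ]
  [ 0  0  0   0 ]
Subtract 3 times r2 from r1.
  [ 1  0  0  -3 ]
  [ 0  1  3  -1 ]
  [ 0  0  0   0 ]
  [ 0  0  0   0 ]

[[1, 0, 0, -3], [0, 1, 3, -1], [0, 0, 0, 0], [0, 0, 0, 0]]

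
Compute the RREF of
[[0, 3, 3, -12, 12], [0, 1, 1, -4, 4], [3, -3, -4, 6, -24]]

[[1, 0, -1/3, -2, -4], [0, 1, 1, -4, 4], [0, 0, 0, 0, 0]]

R1 <-> R3
  [ 3  -3  -4    6  -24 ]
  [ 0   1   1   -4    4 ]
  [ 0   3   3  -12   12 ]
R1 := 1/3·R1
  [ 1  -1  -4/3    2  -8 ]
  [ 0   1     1   -4   4 ]
  [ 0   3     3  -12  12 ]
R3 := R3 − 3·R2
  [ 1  -1  -4/3   2  -8 ]
  [ 0   1     1  -4   4 ]
  [ 0   0     0   0   0 ]
R1 := R1 + R2
  [ 1  0  -1/3  -2  -4 ]
  [ 0  1     1  -4   4 ]
  [ 0  0     0   0   0 ]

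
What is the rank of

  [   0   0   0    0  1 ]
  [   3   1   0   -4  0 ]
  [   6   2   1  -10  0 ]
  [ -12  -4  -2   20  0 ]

rank = 3

r1 <-> r2
r1 → 1/3·r1
r3 → r3 − 6·r1
r4 → r4 + 12·r1
r2 <-> r3
r4 → r4 + 2·r2
The reduced form has 3 nonzero rows.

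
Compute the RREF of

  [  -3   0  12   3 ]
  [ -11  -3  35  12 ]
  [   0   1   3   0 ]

r1 := -1/3·r1
  [   1   0  -4  -1 ]
  [ -11  -3  35  12 ]
  [   0   1   3   0 ]
r2 := r2 + 11·r1
  [ 1   0  -4  -1 ]
  [ 0  -3  -9   1 ]
  [ 0   1   3   0 ]
r2 := -1/3·r2
  [ 1  0  -4    -1 ]
  [ 0  1   3  -1/3 ]
  [ 0  1   3     0 ]
r3 := r3 − r2
  [ 1  0  -4    -1 ]
  [ 0  1   3  -1/3 ]
  [ 0  0   0   1/3 ]
r3 := 3·r3
  [ 1  0  -4    -1 ]
  [ 0  1   3  -1/3 ]
  [ 0  0   0     1 ]
r2 := r2 + 1/3·r3
  [ 1  0  -4  -1 ]
  [ 0  1   3   0 ]
  [ 0  0   0   1 ]
r1 := r1 + r3
  [ 1  0  -4  0 ]
  [ 0  1   3  0 ]
  [ 0  0   0  1 ]

[[1, 0, -4, 0], [0, 1, 3, 0], [0, 0, 0, 1]]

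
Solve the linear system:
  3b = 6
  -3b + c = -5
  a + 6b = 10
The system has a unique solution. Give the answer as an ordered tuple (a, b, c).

Form the augmented matrix and row-reduce:
  [ 0   3  0  |   6 ]
  [ 0  -3  1  |  -5 ]
  [ 1   6  0  |  10 ]
r1 <-> r3
  [ 1   6  0  |  10 ]
  [ 0  -3  1  |  -5 ]
  [ 0   3  0  |   6 ]
r2 → -1/3·r2
  [ 1  6     0  |   10 ]
  [ 0  1  -1/3  |  5/3 ]
  [ 0  3     0  |    6 ]
r3 → r3 − 3·r2
  [ 1  6     0  |   10 ]
  [ 0  1  -1/3  |  5/3 ]
  [ 0  0     1  |    1 ]
r2 → r2 + 1/3·r3
  [ 1  6  0  |  10 ]
  [ 0  1  0  |   2 ]
  [ 0  0  1  |   1 ]
r1 → r1 − 6·r2
  [ 1  0  0  |  -2 ]
  [ 0  1  0  |   2 ]
  [ 0  0  1  |   1 ]
Reading off the last column: a = -2, b = 2, c = 1.

(-2, 2, 1)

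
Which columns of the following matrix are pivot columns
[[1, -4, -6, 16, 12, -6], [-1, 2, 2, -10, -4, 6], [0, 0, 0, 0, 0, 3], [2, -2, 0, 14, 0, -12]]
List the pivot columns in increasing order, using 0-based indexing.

0, 1, 5

R2 → R2 + R1
  [ 1  -4  -6  16  12   -6 ]
  [ 0  -2  -4   6   8    0 ]
  [ 0   0   0   0   0    3 ]
  [ 2  -2   0  14   0  -12 ]
R4 → R4 − 2·R1
  [ 1  -4  -6   16   12  -6 ]
  [ 0  -2  -4    6    8   0 ]
  [ 0   0   0    0    0   3 ]
  [ 0   6  12  -18  -24   0 ]
R2 → -1/2·R2
  [ 1  -4  -6   16   12  -6 ]
  [ 0   1   2   -3   -4   0 ]
  [ 0   0   0    0    0   3 ]
  [ 0   6  12  -18  -24   0 ]
R4 → R4 − 6·R2
  [ 1  -4  -6  16  12  -6 ]
  [ 0   1   2  -3  -4   0 ]
  [ 0   0   0   0   0   3 ]
  [ 0   0   0   0   0   0 ]
R3 → 1/3·R3
  [ 1  -4  -6  16  12  -6 ]
  [ 0   1   2  -3  -4   0 ]
  [ 0   0   0   0   0   1 ]
  [ 0   0   0   0   0   0 ]
R1 → R1 + 6·R3
  [ 1  -4  -6  16  12  0 ]
  [ 0   1   2  -3  -4  0 ]
  [ 0   0   0   0   0  1 ]
  [ 0   0   0   0   0  0 ]
R1 → R1 + 4·R2
  [ 1  0  2   4  -4  0 ]
  [ 0  1  2  -3  -4  0 ]
  [ 0  0  0   0   0  1 ]
  [ 0  0  0   0   0  0 ]
Pivot columns are the columns containing a leading 1.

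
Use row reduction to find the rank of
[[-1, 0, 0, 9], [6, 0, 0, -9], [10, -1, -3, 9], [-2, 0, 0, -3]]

R1 → -1·R1
R2 → R2 − 6·R1
R3 → R3 − 10·R1
R4 → R4 + 2·R1
R2 <-> R3
R2 → -1·R2
R3 → 1/45·R3
R4 → R4 + 21·R3
R2 → R2 + 99·R3
R1 → R1 + 9·R3
The reduced form has 3 nonzero rows.

rank = 3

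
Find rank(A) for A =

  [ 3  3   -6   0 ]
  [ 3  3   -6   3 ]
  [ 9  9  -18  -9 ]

rank = 2

r1 := 1/3·r1
  [ 1  1   -2   0 ]
  [ 3  3   -6   3 ]
  [ 9  9  -18  -9 ]
r2 := r2 − 3·r1
  [ 1  1   -2   0 ]
  [ 0  0    0   3 ]
  [ 9  9  -18  -9 ]
r3 := r3 − 9·r1
  [ 1  1  -2   0 ]
  [ 0  0   0   3 ]
  [ 0  0   0  -9 ]
r2 := 1/3·r2
  [ 1  1  -2   0 ]
  [ 0  0   0   1 ]
  [ 0  0   0  -9 ]
r3 := r3 + 9·r2
  [ 1  1  -2  0 ]
  [ 0  0   0  1 ]
  [ 0  0   0  0 ]
The reduced form has 2 nonzero rows.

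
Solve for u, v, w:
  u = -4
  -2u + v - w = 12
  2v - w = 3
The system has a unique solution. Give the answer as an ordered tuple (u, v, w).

(-4, -1, -5)

Form the augmented matrix and row-reduce:
  [  1  0   0  |  -4 ]
  [ -2  1  -1  |  12 ]
  [  0  2  -1  |   3 ]
Add 2 times R1 to R2.
  [ 1  0   0  |  -4 ]
  [ 0  1  -1  |   4 ]
  [ 0  2  -1  |   3 ]
Subtract 2 times R2 from R3.
  [ 1  0   0  |  -4 ]
  [ 0  1  -1  |   4 ]
  [ 0  0   1  |  -5 ]
Add R3 to R2.
  [ 1  0  0  |  -4 ]
  [ 0  1  0  |  -1 ]
  [ 0  0  1  |  -5 ]
Reading off the last column: u = -4, v = -1, w = -5.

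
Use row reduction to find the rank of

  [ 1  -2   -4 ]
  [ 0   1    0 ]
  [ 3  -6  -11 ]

rank = 3

R3 -> R3 − 3·R1
  [ 1  -2  -4 ]
  [ 0   1   0 ]
  [ 0   0   1 ]
R1 -> R1 + 4·R3
  [ 1  -2  0 ]
  [ 0   1  0 ]
  [ 0   0  1 ]
R1 -> R1 + 2·R2
  [ 1  0  0 ]
  [ 0  1  0 ]
  [ 0  0  1 ]
The reduced form has 3 nonzero rows.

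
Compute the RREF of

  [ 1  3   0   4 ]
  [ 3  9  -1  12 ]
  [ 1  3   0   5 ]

[[1, 3, 0, 0], [0, 0, 1, 0], [0, 0, 0, 1]]

Subtract 3 times r1 from r2.
Subtract r1 from r3.
Multiply r2 by -1.
Subtract 4 times r3 from r1.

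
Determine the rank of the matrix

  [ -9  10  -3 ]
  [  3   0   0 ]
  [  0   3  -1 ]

R1 := -1/9·R1
  [ 1  -10/9  1/3 ]
  [ 3      0    0 ]
  [ 0      3   -1 ]
R2 := R2 − 3·R1
  [ 1  -10/9  1/3 ]
  [ 0   10/3   -1 ]
  [ 0      3   -1 ]
R2 := 3/10·R2
  [ 1  -10/9    1/3 ]
  [ 0      1  -3/10 ]
  [ 0      3     -1 ]
R3 := R3 − 3·R2
  [ 1  -10/9    1/3 ]
  [ 0      1  -3/10 ]
  [ 0      0  -1/10 ]
R3 := -10·R3
  [ 1  -10/9    1/3 ]
  [ 0      1  -3/10 ]
  [ 0      0      1 ]
R2 := R2 + 3/10·R3
  [ 1  -10/9  1/3 ]
  [ 0      1    0 ]
  [ 0      0    1 ]
R1 := R1 − 1/3·R3
  [ 1  -10/9  0 ]
  [ 0      1  0 ]
  [ 0      0  1 ]
R1 := R1 + 10/9·R2
  [ 1  0  0 ]
  [ 0  1  0 ]
  [ 0  0  1 ]
The reduced form has 3 nonzero rows.

rank = 3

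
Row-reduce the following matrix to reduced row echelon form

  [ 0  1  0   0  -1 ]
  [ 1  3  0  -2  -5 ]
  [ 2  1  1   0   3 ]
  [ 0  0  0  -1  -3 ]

[[1, 0, 0, 0, 4], [0, 1, 0, 0, -1], [0, 0, 1, 0, -4], [0, 0, 0, 1, 3]]

R1 <=> R2
  [ 1  3  0  -2  -5 ]
  [ 0  1  0   0  -1 ]
  [ 2  1  1   0   3 ]
  [ 0  0  0  -1  -3 ]
R3 ← R3 − 2·R1
  [ 1   3  0  -2  -5 ]
  [ 0   1  0   0  -1 ]
  [ 0  -5  1   4  13 ]
  [ 0   0  0  -1  -3 ]
R3 ← R3 + 5·R2
  [ 1  3  0  -2  -5 ]
  [ 0  1  0   0  -1 ]
  [ 0  0  1   4   8 ]
  [ 0  0  0  -1  -3 ]
R4 ← -1·R4
  [ 1  3  0  -2  -5 ]
  [ 0  1  0   0  -1 ]
  [ 0  0  1   4   8 ]
  [ 0  0  0   1   3 ]
R3 ← R3 − 4·R4
  [ 1  3  0  -2  -5 ]
  [ 0  1  0   0  -1 ]
  [ 0  0  1   0  -4 ]
  [ 0  0  0   1   3 ]
R1 ← R1 + 2·R4
  [ 1  3  0  0   1 ]
  [ 0  1  0  0  -1 ]
  [ 0  0  1  0  -4 ]
  [ 0  0  0  1   3 ]
R1 ← R1 − 3·R2
  [ 1  0  0  0   4 ]
  [ 0  1  0  0  -1 ]
  [ 0  0  1  0  -4 ]
  [ 0  0  0  1   3 ]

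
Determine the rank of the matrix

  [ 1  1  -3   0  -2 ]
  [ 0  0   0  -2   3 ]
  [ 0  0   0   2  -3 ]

rank = 2

R2 := -1/2·R2
  [ 1  1  -3  0    -2 ]
  [ 0  0   0  1  -3/2 ]
  [ 0  0   0  2    -3 ]
R3 := R3 − 2·R2
  [ 1  1  -3  0    -2 ]
  [ 0  0   0  1  -3/2 ]
  [ 0  0   0  0     0 ]
The reduced form has 2 nonzero rows.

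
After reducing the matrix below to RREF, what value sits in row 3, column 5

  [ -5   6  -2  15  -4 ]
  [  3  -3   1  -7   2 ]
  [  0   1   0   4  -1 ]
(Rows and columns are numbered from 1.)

Multiply r1 by -1/5.
  [ 1  -6/5  2/5  -3  4/5 ]
  [ 3    -3    1  -7    2 ]
  [ 0     1    0   4   -1 ]
Subtract 3 times r1 from r2.
  [ 1  -6/5   2/5  -3   4/5 ]
  [ 0   3/5  -1/5   2  -2/5 ]
  [ 0     1     0   4    -1 ]
Multiply r2 by 5/3.
  [ 1  -6/5   2/5    -3   4/5 ]
  [ 0     1  -1/3  10/3  -2/3 ]
  [ 0     1     0     4    -1 ]
Subtract r2 from r3.
  [ 1  -6/5   2/5    -3   4/5 ]
  [ 0     1  -1/3  10/3  -2/3 ]
  [ 0     0   1/3   2/3  -1/3 ]
Multiply r3 by 3.
  [ 1  -6/5   2/5    -3   4/5 ]
  [ 0     1  -1/3  10/3  -2/3 ]
  [ 0     0     1     2    -1 ]
Add 1/3 times r3 to r2.
  [ 1  -6/5  2/5  -3  4/5 ]
  [ 0     1    0   4   -1 ]
  [ 0     0    1   2   -1 ]
Subtract 2/5 times r3 from r1.
  [ 1  -6/5  0  -19/5  6/5 ]
  [ 0     1  0      4   -1 ]
  [ 0     0  1      2   -1 ]
Add 6/5 times r2 to r1.
  [ 1  0  0  1   0 ]
  [ 0  1  0  4  -1 ]
  [ 0  0  1  2  -1 ]

-1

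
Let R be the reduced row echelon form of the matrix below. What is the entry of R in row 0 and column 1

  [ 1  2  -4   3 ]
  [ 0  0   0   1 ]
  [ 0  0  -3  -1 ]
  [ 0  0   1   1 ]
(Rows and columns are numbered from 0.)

ρ2 <=> ρ3
ρ2 → -1/3·ρ2
ρ4 → ρ4 − ρ2
ρ4 → ρ4 − 2/3·ρ3
ρ2 → ρ2 − 1/3·ρ3
ρ1 → ρ1 − 3·ρ3
ρ1 → ρ1 + 4·ρ2

2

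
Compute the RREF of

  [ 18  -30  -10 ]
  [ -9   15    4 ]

[[1, -5/3, 0], [0, 0, 1]]

Multiply R1 by 1/18.
  [  1  -5/3  -5/9 ]
  [ -9    15     4 ]
Add 9 times R1 to R2.
  [ 1  -5/3  -5/9 ]
  [ 0     0    -1 ]
Multiply R2 by -1.
  [ 1  -5/3  -5/9 ]
  [ 0     0     1 ]
Add 5/9 times R2 to R1.
  [ 1  -5/3  0 ]
  [ 0     0  1 ]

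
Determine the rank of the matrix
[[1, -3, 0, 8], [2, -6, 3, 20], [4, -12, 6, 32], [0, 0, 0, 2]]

rank = 3

R2 := R2 − 2·R1
  [ 1   -3  0   8 ]
  [ 0    0  3   4 ]
  [ 4  -12  6  32 ]
  [ 0    0  0   2 ]
R3 := R3 − 4·R1
  [ 1  -3  0  8 ]
  [ 0   0  3  4 ]
  [ 0   0  6  0 ]
  [ 0   0  0  2 ]
R2 := 1/3·R2
  [ 1  -3  0    8 ]
  [ 0   0  1  4/3 ]
  [ 0   0  6    0 ]
  [ 0   0  0    2 ]
R3 := R3 − 6·R2
  [ 1  -3  0    8 ]
  [ 0   0  1  4/3 ]
  [ 0   0  0   -8 ]
  [ 0   0  0    2 ]
R3 := -1/8·R3
  [ 1  -3  0    8 ]
  [ 0   0  1  4/3 ]
  [ 0   0  0    1 ]
  [ 0   0  0    2 ]
R4 := R4 − 2·R3
  [ 1  -3  0    8 ]
  [ 0   0  1  4/3 ]
  [ 0   0  0    1 ]
  [ 0   0  0    0 ]
R2 := R2 − 4/3·R3
  [ 1  -3  0  8 ]
  [ 0   0  1  0 ]
  [ 0   0  0  1 ]
  [ 0   0  0  0 ]
R1 := R1 − 8·R3
  [ 1  -3  0  0 ]
  [ 0   0  1  0 ]
  [ 0   0  0  1 ]
  [ 0   0  0  0 ]
The reduced form has 3 nonzero rows.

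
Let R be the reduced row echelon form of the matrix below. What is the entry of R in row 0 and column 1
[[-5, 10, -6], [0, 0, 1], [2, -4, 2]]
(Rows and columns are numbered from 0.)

-2

r1 ← -1/5·r1
  [ 1  -2  6/5 ]
  [ 0   0    1 ]
  [ 2  -4    2 ]
r3 ← r3 − 2·r1
  [ 1  -2   6/5 ]
  [ 0   0     1 ]
  [ 0   0  -2/5 ]
r3 ← r3 + 2/5·r2
  [ 1  -2  6/5 ]
  [ 0   0    1 ]
  [ 0   0    0 ]
r1 ← r1 − 6/5·r2
  [ 1  -2  0 ]
  [ 0   0  1 ]
  [ 0   0  0 ]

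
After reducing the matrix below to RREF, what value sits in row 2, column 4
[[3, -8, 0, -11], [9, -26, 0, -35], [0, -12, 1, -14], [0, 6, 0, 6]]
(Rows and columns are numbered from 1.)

Multiply R1 by 1/3.
  [ 1  -8/3  0  -11/3 ]
  [ 9   -26  0    -35 ]
  [ 0   -12  1    -14 ]
  [ 0     6  0      6 ]
Subtract 9 times R1 from R2.
  [ 1  -8/3  0  -11/3 ]
  [ 0    -2  0     -2 ]
  [ 0   -12  1    -14 ]
  [ 0     6  0      6 ]
Multiply R2 by -1/2.
  [ 1  -8/3  0  -11/3 ]
  [ 0     1  0      1 ]
  [ 0   -12  1    -14 ]
  [ 0     6  0      6 ]
Add 12 times R2 to R3.
  [ 1  -8/3  0  -11/3 ]
  [ 0     1  0      1 ]
  [ 0     0  1     -2 ]
  [ 0     6  0      6 ]
Subtract 6 times R2 from R4.
  [ 1  -8/3  0  -11/3 ]
  [ 0     1  0      1 ]
  [ 0     0  1     -2 ]
  [ 0     0  0      0 ]
Add 8/3 times R2 to R1.
  [ 1  0  0  -1 ]
  [ 0  1  0   1 ]
  [ 0  0  1  -2 ]
  [ 0  0  0   0 ]

1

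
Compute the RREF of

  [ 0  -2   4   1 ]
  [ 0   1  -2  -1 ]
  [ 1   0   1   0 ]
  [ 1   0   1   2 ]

[[1, 0, 1, 0], [0, 1, -2, 0], [0, 0, 0, 1], [0, 0, 0, 0]]

r1 <-> r3
  [ 1   0   1   0 ]
  [ 0   1  -2  -1 ]
  [ 0  -2   4   1 ]
  [ 1   0   1   2 ]
r4 ← r4 − r1
  [ 1   0   1   0 ]
  [ 0   1  -2  -1 ]
  [ 0  -2   4   1 ]
  [ 0   0   0   2 ]
r3 ← r3 + 2·r2
  [ 1  0   1   0 ]
  [ 0  1  -2  -1 ]
  [ 0  0   0  -1 ]
  [ 0  0   0   2 ]
r3 ← -1·r3
  [ 1  0   1   0 ]
  [ 0  1  -2  -1 ]
  [ 0  0   0   1 ]
  [ 0  0   0   2 ]
r4 ← r4 − 2·r3
  [ 1  0   1   0 ]
  [ 0  1  -2  -1 ]
  [ 0  0   0   1 ]
  [ 0  0   0   0 ]
r2 ← r2 + r3
  [ 1  0   1  0 ]
  [ 0  1  -2  0 ]
  [ 0  0   0  1 ]
  [ 0  0   0  0 ]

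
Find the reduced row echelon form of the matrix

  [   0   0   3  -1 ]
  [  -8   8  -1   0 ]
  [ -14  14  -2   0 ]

[[1, -1, 0, 0], [0, 0, 1, 0], [0, 0, 0, 1]]

Swap ρ1 and ρ2.
  [  -8   8  -1   0 ]
  [   0   0   3  -1 ]
  [ -14  14  -2   0 ]
Multiply ρ1 by -1/8.
  [   1  -1  1/8   0 ]
  [   0   0    3  -1 ]
  [ -14  14   -2   0 ]
Add 14 times ρ1 to ρ3.
  [ 1  -1   1/8   0 ]
  [ 0   0     3  -1 ]
  [ 0   0  -1/4   0 ]
Multiply ρ2 by 1/3.
  [ 1  -1   1/8     0 ]
  [ 0   0     1  -1/3 ]
  [ 0   0  -1/4     0 ]
Add 1/4 times ρ2 to ρ3.
  [ 1  -1  1/8      0 ]
  [ 0   0    1   -1/3 ]
  [ 0   0    0  -1/12 ]
Multiply ρ3 by -12.
  [ 1  -1  1/8     0 ]
  [ 0   0    1  -1/3 ]
  [ 0   0    0     1 ]
Add 1/3 times ρ3 to ρ2.
  [ 1  -1  1/8  0 ]
  [ 0   0    1  0 ]
  [ 0   0    0  1 ]
Subtract 1/8 times ρ2 from ρ1.
  [ 1  -1  0  0 ]
  [ 0   0  1  0 ]
  [ 0   0  0  1 ]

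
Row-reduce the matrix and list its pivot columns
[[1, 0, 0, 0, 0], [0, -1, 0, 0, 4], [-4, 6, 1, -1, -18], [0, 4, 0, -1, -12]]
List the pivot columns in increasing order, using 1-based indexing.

1, 2, 3, 4

R3 := R3 + 4·R1
  [ 1   0  0   0    0 ]
  [ 0  -1  0   0    4 ]
  [ 0   6  1  -1  -18 ]
  [ 0   4  0  -1  -12 ]
R2 := -1·R2
  [ 1  0  0   0    0 ]
  [ 0  1  0   0   -4 ]
  [ 0  6  1  -1  -18 ]
  [ 0  4  0  -1  -12 ]
R3 := R3 − 6·R2
  [ 1  0  0   0    0 ]
  [ 0  1  0   0   -4 ]
  [ 0  0  1  -1    6 ]
  [ 0  4  0  -1  -12 ]
R4 := R4 − 4·R2
  [ 1  0  0   0   0 ]
  [ 0  1  0   0  -4 ]
  [ 0  0  1  -1   6 ]
  [ 0  0  0  -1   4 ]
R4 := -1·R4
  [ 1  0  0   0   0 ]
  [ 0  1  0   0  -4 ]
  [ 0  0  1  -1   6 ]
  [ 0  0  0   1  -4 ]
R3 := R3 + R4
  [ 1  0  0  0   0 ]
  [ 0  1  0  0  -4 ]
  [ 0  0  1  0   2 ]
  [ 0  0  0  1  -4 ]
Pivot columns are the columns containing a leading 1.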